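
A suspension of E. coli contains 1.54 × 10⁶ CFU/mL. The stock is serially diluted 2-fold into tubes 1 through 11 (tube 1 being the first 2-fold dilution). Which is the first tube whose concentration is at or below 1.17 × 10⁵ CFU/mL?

tube 4

Tube n has concentration 1.54 × 10⁶ CFU/mL / 2ⁿ.
Need 2ⁿ ≥ 1.54 × 10⁶ CFU/mL / 1.17 × 10⁵ CFU/mL = 13.2, so n ≥ 3.72.
First such tube: n = 4.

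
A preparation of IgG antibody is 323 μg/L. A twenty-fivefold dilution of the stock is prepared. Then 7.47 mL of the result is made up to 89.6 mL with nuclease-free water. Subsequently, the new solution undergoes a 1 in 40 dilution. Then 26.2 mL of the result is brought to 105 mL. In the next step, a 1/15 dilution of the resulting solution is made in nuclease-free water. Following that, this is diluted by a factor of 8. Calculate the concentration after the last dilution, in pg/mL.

0.0560 pg/mL

Overall dilution factor = 25 × 11.99 × 40 × 4.008 × 15 × 8 = 5.77 × 10⁶.
323 μg/L / 5.77 × 10⁶ = 5.60 × 10⁻⁵ μg/L = 0.0560 pg/mL.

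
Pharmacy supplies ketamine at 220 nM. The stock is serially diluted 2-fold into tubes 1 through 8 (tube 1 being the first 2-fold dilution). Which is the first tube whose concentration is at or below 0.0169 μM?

tube 4

Tube n has concentration 220 nM / 2ⁿ.
Need 2ⁿ ≥ 220 nM / 0.0169 μM = 13.0, so n ≥ 3.70.
First such tube: n = 4.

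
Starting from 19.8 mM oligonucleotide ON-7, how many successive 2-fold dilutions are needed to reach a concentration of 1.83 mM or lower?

4

Need 2ⁿ ≥ 10.8, so n ≥ log(10.8)/log(2) = 3.44.
Minimum whole steps: n = 4.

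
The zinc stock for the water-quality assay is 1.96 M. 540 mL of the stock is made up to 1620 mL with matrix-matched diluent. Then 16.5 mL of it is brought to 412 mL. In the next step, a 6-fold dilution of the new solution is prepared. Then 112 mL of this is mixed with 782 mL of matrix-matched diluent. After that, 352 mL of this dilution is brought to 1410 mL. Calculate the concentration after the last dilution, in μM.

Overall dilution factor = 3 × 24.97 × 6 × 7.982 × 4.006 = 1.44 × 10⁴.
1.96 M / 1.44 × 10⁴ = 1.36 × 10⁻⁴ M = 136 μM.

136 μM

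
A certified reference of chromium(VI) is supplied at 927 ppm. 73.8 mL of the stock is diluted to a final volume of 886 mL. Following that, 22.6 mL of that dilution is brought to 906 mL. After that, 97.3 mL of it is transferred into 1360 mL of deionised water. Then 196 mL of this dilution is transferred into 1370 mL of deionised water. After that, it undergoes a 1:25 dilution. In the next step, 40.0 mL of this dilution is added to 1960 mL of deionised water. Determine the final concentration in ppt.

Overall dilution factor = 12.01 × 40.09 × 14.98 × 7.990 × 25 × 50 = 7.20 × 10⁷.
927 ppm / 7.20 × 10⁷ = 1.29 × 10⁻⁵ ppm = 12.9 ppt.

12.9 ppt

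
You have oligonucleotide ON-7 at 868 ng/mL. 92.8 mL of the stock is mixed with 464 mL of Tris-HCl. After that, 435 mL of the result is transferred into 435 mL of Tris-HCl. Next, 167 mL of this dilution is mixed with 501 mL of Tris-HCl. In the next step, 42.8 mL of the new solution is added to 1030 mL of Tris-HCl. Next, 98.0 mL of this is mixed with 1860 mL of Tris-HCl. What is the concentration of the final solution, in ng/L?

Overall dilution factor = 6 × 2 × 4 × 25.07 × 19.98 = 2.40 × 10⁴.
868 ng/mL / 2.40 × 10⁴ = 0.0361 ng/mL = 36.1 ng/L.

36.1 ng/L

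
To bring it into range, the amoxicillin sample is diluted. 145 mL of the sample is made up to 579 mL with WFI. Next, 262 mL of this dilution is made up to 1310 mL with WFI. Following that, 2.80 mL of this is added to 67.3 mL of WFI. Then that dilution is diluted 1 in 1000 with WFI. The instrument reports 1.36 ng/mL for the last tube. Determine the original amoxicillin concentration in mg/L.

680 mg/L

Overall dilution factor = 3.993 × 5 × 25.04 × 1000 = 5.00 × 10⁵.
Original = 1.36 ng/mL × 5.00 × 10⁵ = 6.80 × 10⁵ ng/mL = 680 mg/L.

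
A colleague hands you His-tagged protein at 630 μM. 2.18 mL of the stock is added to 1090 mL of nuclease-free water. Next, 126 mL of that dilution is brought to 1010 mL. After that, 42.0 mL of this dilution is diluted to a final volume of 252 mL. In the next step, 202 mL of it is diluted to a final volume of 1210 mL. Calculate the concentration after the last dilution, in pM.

4360 pM

Overall dilution factor = 501 × 8.016 × 6 × 5.990 = 1.44 × 10⁵.
630 μM / 1.44 × 10⁵ = 4.36 × 10⁻³ μM = 4360 pM.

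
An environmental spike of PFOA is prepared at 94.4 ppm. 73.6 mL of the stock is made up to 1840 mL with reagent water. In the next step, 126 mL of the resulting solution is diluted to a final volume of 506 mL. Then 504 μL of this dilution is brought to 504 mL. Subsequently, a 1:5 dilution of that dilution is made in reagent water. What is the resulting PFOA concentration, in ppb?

Overall dilution factor = 25 × 4.016 × 1000 × 5 = 5.02 × 10⁵.
94.4 ppm / 5.02 × 10⁵ = 1.88 × 10⁻⁴ ppm = 0.188 ppb.

0.188 ppb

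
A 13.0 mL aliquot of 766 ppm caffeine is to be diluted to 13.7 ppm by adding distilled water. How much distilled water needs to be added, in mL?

714 mL

V₂ = C₁V₁/C₂ = 766 × 13.0 / 13.7 = 727 mL.
Diluent to add = V₂ − V₁ = 727 − 13.0 = 714 mL.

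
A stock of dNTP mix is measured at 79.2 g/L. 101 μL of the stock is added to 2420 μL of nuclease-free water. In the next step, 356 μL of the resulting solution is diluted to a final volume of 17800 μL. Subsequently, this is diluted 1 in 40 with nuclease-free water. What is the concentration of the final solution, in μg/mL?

Overall dilution factor = 24.96 × 50 × 40 = 4.99 × 10⁴.
79.2 g/L / 4.99 × 10⁴ = 1.59 × 10⁻³ g/L = 1.59 μg/mL.

1.59 μg/mL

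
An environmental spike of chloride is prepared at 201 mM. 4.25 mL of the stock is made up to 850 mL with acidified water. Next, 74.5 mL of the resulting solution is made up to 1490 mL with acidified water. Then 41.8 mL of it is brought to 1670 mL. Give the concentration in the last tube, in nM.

1260 nM

Overall dilution factor = 200 × 20 × 39.95 = 1.60 × 10⁵.
201 mM / 1.60 × 10⁵ = 1.26 × 10⁻³ mM = 1260 nM.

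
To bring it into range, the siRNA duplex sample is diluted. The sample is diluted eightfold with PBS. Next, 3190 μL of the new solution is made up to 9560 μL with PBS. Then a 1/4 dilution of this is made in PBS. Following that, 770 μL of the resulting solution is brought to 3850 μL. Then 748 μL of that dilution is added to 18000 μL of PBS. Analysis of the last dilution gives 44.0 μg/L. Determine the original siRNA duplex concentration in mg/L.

529 mg/L

Overall dilution factor = 8 × 2.997 × 4 × 5 × 25.06 = 1.20 × 10⁴.
Original = 44.0 μg/L × 1.20 × 10⁴ = 5.29 × 10⁵ μg/L = 529 mg/L.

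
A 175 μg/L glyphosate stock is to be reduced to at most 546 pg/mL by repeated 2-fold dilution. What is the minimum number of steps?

Need 2ⁿ ≥ 321, so n ≥ log(321)/log(2) = 8.32.
Minimum whole steps: n = 9.

9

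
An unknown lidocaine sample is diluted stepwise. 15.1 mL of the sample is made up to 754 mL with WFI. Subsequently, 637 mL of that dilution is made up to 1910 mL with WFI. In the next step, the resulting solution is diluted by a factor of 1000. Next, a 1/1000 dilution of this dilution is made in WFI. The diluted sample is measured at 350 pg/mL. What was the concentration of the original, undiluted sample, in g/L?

52.4 g/L

Overall dilution factor = 49.93 × 2.998 × 1000 × 1000 = 1.50 × 10⁸.
Original = 350 pg/mL × 1.50 × 10⁸ = 5.24 × 10¹⁰ pg/mL = 52.4 g/L.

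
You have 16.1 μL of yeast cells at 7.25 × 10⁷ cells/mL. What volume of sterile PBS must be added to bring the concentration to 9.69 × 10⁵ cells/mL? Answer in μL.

V₂ = C₁V₁/C₂ = 7.25 × 10⁷ × 16.1 / 9.69 × 10⁵ = 1205 μL.
Diluent to add = V₂ − V₁ = 1205 − 16.1 = 1190 μL.

1190 μL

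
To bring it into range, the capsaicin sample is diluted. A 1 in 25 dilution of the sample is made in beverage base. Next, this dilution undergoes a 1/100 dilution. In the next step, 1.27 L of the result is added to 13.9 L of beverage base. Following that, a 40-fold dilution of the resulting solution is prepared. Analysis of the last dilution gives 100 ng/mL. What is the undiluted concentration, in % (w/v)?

Overall dilution factor = 25 × 100 × 11.94 × 40 = 1.19 × 10⁶.
Original = 100 ng/mL × 1.19 × 10⁶ = 1.19 × 10⁸ ng/mL = 11.9 % (w/v).

11.9 % (w/v)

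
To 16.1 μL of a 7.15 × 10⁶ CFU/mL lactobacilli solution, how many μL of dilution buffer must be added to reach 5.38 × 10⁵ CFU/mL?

V₂ = C₁V₁/C₂ = 7.15 × 10⁶ × 16.1 / 5.38 × 10⁵ = 214 μL.
Diluent to add = V₂ − V₁ = 214 − 16.1 = 198 μL.

198 μL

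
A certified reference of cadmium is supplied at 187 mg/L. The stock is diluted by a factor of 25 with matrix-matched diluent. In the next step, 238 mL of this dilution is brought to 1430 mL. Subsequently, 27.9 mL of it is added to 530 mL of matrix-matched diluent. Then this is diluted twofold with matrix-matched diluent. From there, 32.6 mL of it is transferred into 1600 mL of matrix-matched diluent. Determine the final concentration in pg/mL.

Overall dilution factor = 25 × 6.008 × 20.00 × 2 × 50.08 = 3.01 × 10⁵.
187 mg/L / 3.01 × 10⁵ = 6.22 × 10⁻⁴ mg/L = 622 pg/mL.

622 pg/mL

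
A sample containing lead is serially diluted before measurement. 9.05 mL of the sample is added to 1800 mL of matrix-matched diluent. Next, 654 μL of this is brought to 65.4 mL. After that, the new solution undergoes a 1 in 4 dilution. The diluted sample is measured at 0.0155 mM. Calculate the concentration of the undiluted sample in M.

1.24 M

Overall dilution factor = 199.9 × 100 × 4 = 8.00 × 10⁴.
Original = 0.0155 mM × 8.00 × 10⁴ = 1239 mM = 1.24 M.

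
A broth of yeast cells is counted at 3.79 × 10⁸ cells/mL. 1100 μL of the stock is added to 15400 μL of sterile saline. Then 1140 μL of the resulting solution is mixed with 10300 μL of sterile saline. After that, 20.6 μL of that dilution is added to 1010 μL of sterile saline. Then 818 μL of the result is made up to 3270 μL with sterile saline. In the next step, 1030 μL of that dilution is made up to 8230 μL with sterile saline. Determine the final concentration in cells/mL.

1580 cells/mL

Overall dilution factor = 15 × 10.04 × 50.03 × 3.998 × 7.990 = 2.41 × 10⁵.
3.79 × 10⁸ cells/mL / 2.41 × 10⁵ = 1580 cells/mL.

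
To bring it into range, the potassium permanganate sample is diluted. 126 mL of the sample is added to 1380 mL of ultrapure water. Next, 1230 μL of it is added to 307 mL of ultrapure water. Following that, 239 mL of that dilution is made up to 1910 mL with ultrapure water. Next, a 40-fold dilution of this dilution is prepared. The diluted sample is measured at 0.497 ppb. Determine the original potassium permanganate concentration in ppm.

476 ppm

Overall dilution factor = 11.95 × 250.6 × 7.992 × 40 = 9.57 × 10⁵.
Original = 0.497 ppb × 9.57 × 10⁵ = 4.76 × 10⁵ ppb = 476 ppm.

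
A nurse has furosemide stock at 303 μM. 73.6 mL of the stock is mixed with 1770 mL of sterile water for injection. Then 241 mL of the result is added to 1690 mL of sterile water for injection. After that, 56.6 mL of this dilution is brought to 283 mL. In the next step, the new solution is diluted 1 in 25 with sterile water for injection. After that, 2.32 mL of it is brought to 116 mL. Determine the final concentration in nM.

Overall dilution factor = 25.05 × 8.012 × 5 × 25 × 50 = 1.25 × 10⁶.
303 μM / 1.25 × 10⁶ = 2.42 × 10⁻⁴ μM = 0.242 nM.

0.242 nM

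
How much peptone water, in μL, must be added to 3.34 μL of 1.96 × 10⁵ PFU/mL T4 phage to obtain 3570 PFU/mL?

180 μL

V₂ = C₁V₁/C₂ = 1.96 × 10⁵ × 3.34 / 3570 = 183 μL.
Diluent to add = V₂ − V₁ = 183 − 3.34 = 180 μL.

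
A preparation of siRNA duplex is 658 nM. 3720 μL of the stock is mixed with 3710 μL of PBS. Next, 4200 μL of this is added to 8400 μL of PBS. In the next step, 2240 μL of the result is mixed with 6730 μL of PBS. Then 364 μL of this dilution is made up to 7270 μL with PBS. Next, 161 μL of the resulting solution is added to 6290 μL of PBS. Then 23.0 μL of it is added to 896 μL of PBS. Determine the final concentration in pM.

Overall dilution factor = 1.997 × 3 × 4.004 × 19.97 × 40.07 × 39.96 = 7.67 × 10⁵.
658 nM / 7.67 × 10⁵ = 8.58 × 10⁻⁴ nM = 0.858 pM.

0.858 pM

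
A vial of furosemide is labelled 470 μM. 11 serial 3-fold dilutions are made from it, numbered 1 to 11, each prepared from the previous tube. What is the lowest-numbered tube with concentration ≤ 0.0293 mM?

tube 3

Tube n has concentration 470 μM / 3ⁿ.
Need 3ⁿ ≥ 470 μM / 0.0293 mM = 16.0, so n ≥ 2.53.
First such tube: n = 3.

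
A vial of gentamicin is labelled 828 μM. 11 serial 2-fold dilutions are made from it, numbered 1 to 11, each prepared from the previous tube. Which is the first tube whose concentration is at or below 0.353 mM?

tube 2

Tube n has concentration 828 μM / 2ⁿ.
Need 2ⁿ ≥ 828 μM / 0.353 mM = 2.35, so n ≥ 1.23.
First such tube: n = 2.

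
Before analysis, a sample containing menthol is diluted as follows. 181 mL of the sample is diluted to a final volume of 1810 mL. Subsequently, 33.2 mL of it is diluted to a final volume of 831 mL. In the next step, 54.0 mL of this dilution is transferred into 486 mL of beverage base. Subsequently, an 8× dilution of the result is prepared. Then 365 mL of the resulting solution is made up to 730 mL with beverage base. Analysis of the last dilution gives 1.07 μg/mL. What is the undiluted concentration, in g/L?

Overall dilution factor = 10 × 25.03 × 10 × 8 × 2 = 4.00 × 10⁴.
Original = 1.07 μg/mL × 4.00 × 10⁴ = 4.29 × 10⁴ μg/mL = 42.9 g/L.

42.9 g/L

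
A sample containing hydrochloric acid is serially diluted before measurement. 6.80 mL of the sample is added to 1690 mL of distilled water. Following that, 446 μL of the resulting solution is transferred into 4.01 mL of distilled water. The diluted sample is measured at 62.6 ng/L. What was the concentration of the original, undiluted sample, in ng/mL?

Overall dilution factor = 249.5 × 9.991 = 2493.
Original = 62.6 ng/L × 2493 = 1.56 × 10⁵ ng/L = 156 ng/mL.

156 ng/mL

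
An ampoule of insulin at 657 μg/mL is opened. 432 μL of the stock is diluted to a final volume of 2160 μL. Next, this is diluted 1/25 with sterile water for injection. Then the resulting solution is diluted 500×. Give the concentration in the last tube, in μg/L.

Overall dilution factor = 5 × 25 × 500 = 6.25 × 10⁴.
657 μg/mL / 6.25 × 10⁴ = 0.0105 μg/mL = 10.5 μg/L.

10.5 μg/L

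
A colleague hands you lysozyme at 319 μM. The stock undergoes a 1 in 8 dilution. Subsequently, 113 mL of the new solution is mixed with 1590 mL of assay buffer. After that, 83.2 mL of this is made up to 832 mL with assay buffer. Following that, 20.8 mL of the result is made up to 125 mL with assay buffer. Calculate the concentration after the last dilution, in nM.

44.0 nM

Overall dilution factor = 8 × 15.07 × 10 × 6.010 = 7246.
319 μM / 7246 = 0.0440 μM = 44.0 nM.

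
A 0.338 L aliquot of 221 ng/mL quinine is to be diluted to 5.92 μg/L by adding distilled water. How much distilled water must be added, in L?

5.92 μg/L = 5.92 ng/mL.
V₂ = C₁V₁/C₂ = 221 × 0.338 / 5.92 = 12.6 L.
Diluent to add = V₂ − V₁ = 12.6 − 0.338 = 12.3 L.

12.3 L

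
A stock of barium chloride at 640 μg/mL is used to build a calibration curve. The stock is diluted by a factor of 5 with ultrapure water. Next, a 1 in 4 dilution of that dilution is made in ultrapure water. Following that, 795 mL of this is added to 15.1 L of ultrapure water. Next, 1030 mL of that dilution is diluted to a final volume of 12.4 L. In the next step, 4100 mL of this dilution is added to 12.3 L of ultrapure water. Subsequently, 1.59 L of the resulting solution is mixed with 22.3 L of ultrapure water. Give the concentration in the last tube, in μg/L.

2.21 μg/L

Overall dilution factor = 5 × 4 × 19.99 × 12.04 × 4 × 15.03 = 2.89 × 10⁵.
640 μg/mL / 2.89 × 10⁵ = 2.21 × 10⁻³ μg/mL = 2.21 μg/L.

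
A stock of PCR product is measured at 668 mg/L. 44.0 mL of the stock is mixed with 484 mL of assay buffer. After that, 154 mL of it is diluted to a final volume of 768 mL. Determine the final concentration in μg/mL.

Overall dilution factor = 12 × 4.987 = 59.8.
668 mg/L / 59.8 = 11.2 mg/L = 11.2 μg/mL.

11.2 μg/mL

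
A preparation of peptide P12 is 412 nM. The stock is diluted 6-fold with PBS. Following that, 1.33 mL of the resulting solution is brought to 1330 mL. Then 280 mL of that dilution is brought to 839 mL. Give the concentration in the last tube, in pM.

22.9 pM

Overall dilution factor = 6 × 1000 × 2.996 = 1.80 × 10⁴.
412 nM / 1.80 × 10⁴ = 0.0229 nM = 22.9 pM.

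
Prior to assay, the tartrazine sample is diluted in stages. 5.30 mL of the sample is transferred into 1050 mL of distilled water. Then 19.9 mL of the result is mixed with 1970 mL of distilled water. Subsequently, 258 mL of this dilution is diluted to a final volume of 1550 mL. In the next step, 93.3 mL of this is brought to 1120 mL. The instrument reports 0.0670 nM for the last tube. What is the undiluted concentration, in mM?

Overall dilution factor = 199.1 × 99.99 × 6.008 × 12.00 = 1.44 × 10⁶.
Original = 0.0670 nM × 1.44 × 10⁶ = 9.62 × 10⁴ nM = 0.0962 mM.

0.0962 mM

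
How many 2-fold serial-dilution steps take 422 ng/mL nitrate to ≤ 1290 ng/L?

9

Need 2ⁿ ≥ 327, so n ≥ log(327)/log(2) = 8.35.
Minimum whole steps: n = 9.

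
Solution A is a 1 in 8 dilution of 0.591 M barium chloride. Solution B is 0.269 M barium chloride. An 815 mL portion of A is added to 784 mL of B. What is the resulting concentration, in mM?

170 mM

C_A = 0.591 M / 8 = 0.0739 M.
C_mix = (C_A·V_A + C_B·V_B)/(V_A + V_B) = (0.0739×815 + 0.269×784) / 1599 = 0.170 M = 170 mM.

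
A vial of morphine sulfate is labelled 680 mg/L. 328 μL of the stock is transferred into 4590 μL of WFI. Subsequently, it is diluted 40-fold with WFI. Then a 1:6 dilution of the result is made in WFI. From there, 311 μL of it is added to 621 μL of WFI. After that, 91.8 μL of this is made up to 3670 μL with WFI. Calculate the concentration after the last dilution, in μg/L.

1.58 μg/L

Overall dilution factor = 14.99 × 40 × 6 × 2.997 × 39.98 = 4.31 × 10⁵.
680 mg/L / 4.31 × 10⁵ = 1.58 × 10⁻³ mg/L = 1.58 μg/L.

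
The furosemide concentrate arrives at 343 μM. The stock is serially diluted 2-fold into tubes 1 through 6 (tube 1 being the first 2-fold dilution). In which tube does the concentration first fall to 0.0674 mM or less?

Tube n has concentration 343 μM / 2ⁿ.
Need 2ⁿ ≥ 343 μM / 0.0674 mM = 5.09, so n ≥ 2.35.
First such tube: n = 3.

tube 3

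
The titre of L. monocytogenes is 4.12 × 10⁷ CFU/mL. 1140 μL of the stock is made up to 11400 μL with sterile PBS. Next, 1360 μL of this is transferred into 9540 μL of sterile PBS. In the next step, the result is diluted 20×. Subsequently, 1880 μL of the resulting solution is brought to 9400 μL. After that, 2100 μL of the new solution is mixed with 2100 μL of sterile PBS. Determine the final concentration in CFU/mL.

Overall dilution factor = 10 × 8.015 × 20 × 5 × 2 = 1.60 × 10⁴.
4.12 × 10⁷ CFU/mL / 1.60 × 10⁴ = 2570 CFU/mL.

2570 CFU/mL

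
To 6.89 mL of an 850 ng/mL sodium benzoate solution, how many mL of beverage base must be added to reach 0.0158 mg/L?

0.0158 mg/L = 15.8 ng/mL.
V₂ = C₁V₁/C₂ = 850 × 6.89 / 15.8 = 371 mL.
Diluent to add = V₂ − V₁ = 371 − 6.89 = 364 mL.

364 mL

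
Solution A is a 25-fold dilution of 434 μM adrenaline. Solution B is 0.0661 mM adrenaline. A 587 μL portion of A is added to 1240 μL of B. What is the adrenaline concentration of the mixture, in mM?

C_A = 434 μM / 25 = 17.4 μM.
C_B = 0.0661 mM = 66.1 μM.
C_mix = (C_A·V_A + C_B·V_B)/(V_A + V_B) = (17.4×587 + 66.1×1240) / 1827 = 50.4 μM = 0.0504 mM.

0.0504 mM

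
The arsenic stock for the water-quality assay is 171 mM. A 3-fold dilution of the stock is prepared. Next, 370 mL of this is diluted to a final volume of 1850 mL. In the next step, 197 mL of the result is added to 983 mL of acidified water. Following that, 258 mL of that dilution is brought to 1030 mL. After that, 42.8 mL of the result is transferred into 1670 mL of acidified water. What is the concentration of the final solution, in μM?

Overall dilution factor = 3 × 5 × 5.990 × 3.992 × 40.02 = 1.44 × 10⁴.
171 mM / 1.44 × 10⁴ = 0.0119 mM = 11.9 μM.

11.9 μM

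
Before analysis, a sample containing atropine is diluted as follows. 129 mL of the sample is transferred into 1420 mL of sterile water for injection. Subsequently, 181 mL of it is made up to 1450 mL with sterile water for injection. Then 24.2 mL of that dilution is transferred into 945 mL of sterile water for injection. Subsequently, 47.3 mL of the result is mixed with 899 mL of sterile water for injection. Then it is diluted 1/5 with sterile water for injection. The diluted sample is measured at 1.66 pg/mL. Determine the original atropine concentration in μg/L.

Overall dilution factor = 12.01 × 8.011 × 40.05 × 20.01 × 5 = 3.85 × 10⁵.
Original = 1.66 pg/mL × 3.85 × 10⁵ = 6.40 × 10⁵ pg/mL = 640 μg/L.

640 μg/L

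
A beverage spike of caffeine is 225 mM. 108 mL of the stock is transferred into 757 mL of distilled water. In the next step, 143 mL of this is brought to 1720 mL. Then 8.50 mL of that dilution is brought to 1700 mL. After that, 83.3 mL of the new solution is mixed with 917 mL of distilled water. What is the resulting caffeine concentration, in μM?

Overall dilution factor = 8.009 × 12.03 × 200 × 12.01 = 2.31 × 10⁵.
225 mM / 2.31 × 10⁵ = 9.72 × 10⁻⁴ mM = 0.972 μM.

0.972 μM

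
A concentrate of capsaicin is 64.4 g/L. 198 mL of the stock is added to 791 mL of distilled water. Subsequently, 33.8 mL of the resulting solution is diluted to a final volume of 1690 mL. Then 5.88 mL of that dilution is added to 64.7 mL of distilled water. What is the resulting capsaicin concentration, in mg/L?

21.5 mg/L

Overall dilution factor = 4.995 × 50 × 12.00 = 2998.
64.4 g/L / 2998 = 0.0215 g/L = 21.5 mg/L.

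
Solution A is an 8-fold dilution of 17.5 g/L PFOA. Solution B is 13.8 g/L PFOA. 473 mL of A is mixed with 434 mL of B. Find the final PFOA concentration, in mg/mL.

C_A = 17.5 g/L / 8 = 2.19 g/L.
C_mix = (C_A·V_A + C_B·V_B)/(V_A + V_B) = (2.19×473 + 13.8×434) / 907.0 = 7.74 g/L = 7.74 mg/mL.

7.74 mg/mL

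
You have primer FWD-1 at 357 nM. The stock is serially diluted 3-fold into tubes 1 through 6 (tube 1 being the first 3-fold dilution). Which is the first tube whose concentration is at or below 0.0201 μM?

Tube n has concentration 357 nM / 3ⁿ.
Need 3ⁿ ≥ 357 nM / 0.0201 μM = 17.8, so n ≥ 2.62.
First such tube: n = 3.

tube 3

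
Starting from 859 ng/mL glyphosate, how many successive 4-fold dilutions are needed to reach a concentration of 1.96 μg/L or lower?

5

Need 4ⁿ ≥ 438, so n ≥ log(438)/log(4) = 4.39.
Minimum whole steps: n = 5.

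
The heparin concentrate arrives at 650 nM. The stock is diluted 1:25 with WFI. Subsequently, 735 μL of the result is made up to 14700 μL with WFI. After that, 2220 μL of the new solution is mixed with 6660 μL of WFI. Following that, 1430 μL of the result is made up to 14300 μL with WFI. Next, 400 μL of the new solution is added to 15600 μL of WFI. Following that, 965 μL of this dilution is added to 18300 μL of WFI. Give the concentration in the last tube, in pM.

Overall dilution factor = 25 × 20 × 4 × 10 × 40 × 19.96 = 1.60 × 10⁷.
650 nM / 1.60 × 10⁷ = 4.07 × 10⁻⁵ nM = 0.0407 pM.

0.0407 pM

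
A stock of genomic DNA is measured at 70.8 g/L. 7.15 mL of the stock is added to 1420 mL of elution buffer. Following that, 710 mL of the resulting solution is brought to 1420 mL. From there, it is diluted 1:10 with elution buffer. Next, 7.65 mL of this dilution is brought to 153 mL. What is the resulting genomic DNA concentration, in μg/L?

887 μg/L

Overall dilution factor = 199.6 × 2 × 10 × 20 = 7.98 × 10⁴.
70.8 g/L / 7.98 × 10⁴ = 8.87 × 10⁻⁴ g/L = 887 μg/L.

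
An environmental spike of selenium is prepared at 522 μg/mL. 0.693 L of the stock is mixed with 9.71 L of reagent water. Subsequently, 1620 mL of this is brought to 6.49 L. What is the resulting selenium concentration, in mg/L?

Overall dilution factor = 15.01 × 4.006 = 60.1.
522 μg/mL / 60.1 = 8.68 μg/mL = 8.68 mg/L.

8.68 mg/L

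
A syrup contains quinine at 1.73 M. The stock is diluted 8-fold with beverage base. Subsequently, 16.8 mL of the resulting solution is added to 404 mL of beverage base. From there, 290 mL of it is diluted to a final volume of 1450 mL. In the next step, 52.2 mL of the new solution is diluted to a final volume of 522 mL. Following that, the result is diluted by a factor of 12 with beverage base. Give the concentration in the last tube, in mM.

0.0144 mM

Overall dilution factor = 8 × 25.05 × 5 × 10 × 12 = 1.20 × 10⁵.
1.73 M / 1.20 × 10⁵ = 1.44 × 10⁻⁵ M = 0.0144 mM.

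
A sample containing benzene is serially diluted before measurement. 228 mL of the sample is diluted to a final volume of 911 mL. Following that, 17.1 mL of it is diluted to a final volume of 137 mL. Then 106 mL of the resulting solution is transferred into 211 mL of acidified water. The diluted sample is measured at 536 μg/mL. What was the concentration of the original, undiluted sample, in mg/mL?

51.3 mg/mL

Overall dilution factor = 3.996 × 8.012 × 2.991 = 95.7.
Original = 536 μg/mL × 95.7 = 5.13 × 10⁴ μg/mL = 51.3 mg/mL.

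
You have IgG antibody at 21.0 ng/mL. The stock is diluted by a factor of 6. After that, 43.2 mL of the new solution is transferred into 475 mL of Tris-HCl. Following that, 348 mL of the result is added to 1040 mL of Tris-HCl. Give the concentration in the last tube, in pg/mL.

Overall dilution factor = 6 × 12.00 × 3.989 = 287.
21.0 ng/mL / 287 = 0.0732 ng/mL = 73.2 pg/mL.

73.2 pg/mL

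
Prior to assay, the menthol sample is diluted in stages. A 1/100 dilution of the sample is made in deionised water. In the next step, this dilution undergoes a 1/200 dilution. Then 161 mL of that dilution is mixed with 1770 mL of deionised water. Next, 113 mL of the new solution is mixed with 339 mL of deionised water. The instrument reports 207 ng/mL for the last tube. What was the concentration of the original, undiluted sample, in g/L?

199 g/L

Overall dilution factor = 100 × 200 × 11.99 × 4 = 9.60 × 10⁵.
Original = 207 ng/mL × 9.60 × 10⁵ = 1.99 × 10⁸ ng/mL = 199 g/L.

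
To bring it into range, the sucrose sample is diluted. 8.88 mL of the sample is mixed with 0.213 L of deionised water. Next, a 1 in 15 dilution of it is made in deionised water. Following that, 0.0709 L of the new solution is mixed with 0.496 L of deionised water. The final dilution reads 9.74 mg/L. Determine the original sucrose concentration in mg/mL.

Overall dilution factor = 24.99 × 15 × 7.996 = 2997.
Original = 9.74 mg/L × 2997 = 2.92 × 10⁴ mg/L = 29.2 mg/mL.

29.2 mg/mL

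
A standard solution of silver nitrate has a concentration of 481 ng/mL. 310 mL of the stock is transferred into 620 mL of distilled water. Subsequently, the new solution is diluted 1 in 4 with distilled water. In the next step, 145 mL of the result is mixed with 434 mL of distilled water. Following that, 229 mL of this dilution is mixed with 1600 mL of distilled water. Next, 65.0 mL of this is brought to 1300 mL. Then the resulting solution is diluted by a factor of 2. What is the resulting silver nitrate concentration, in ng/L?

Overall dilution factor = 3 × 4 × 3.993 × 7.987 × 20 × 2 = 1.53 × 10⁴.
481 ng/mL / 1.53 × 10⁴ = 0.0314 ng/mL = 31.4 ng/L.

31.4 ng/L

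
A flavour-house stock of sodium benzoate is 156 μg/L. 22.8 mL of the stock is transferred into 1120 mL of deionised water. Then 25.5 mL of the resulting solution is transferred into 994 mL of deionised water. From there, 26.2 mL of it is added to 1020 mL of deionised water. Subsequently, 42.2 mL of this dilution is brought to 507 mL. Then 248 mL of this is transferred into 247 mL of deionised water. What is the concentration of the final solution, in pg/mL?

0.0813 pg/mL

Overall dilution factor = 50.12 × 39.98 × 39.93 × 12.01 × 1.996 = 1.92 × 10⁶.
156 μg/L / 1.92 × 10⁶ = 8.13 × 10⁻⁵ μg/L = 0.0813 pg/mL.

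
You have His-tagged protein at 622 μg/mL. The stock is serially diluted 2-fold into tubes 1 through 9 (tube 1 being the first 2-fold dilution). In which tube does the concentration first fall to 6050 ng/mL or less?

tube 7

Tube n has concentration 622 μg/mL / 2ⁿ.
Need 2ⁿ ≥ 622 μg/mL / 6050 ng/mL = 103, so n ≥ 6.68.
First such tube: n = 7.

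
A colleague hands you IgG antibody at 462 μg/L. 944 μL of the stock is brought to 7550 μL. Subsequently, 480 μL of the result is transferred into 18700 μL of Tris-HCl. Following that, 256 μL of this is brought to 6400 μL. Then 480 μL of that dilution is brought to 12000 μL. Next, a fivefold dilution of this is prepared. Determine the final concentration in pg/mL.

Overall dilution factor = 7.998 × 39.96 × 25 × 25 × 5 = 9.99 × 10⁵.
462 μg/L / 9.99 × 10⁵ = 4.63 × 10⁻⁴ μg/L = 0.463 pg/mL.

0.463 pg/mL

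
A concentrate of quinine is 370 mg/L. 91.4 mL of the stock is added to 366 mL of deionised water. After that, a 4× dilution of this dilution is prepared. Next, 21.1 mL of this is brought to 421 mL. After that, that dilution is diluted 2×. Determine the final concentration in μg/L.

Overall dilution factor = 5.004 × 4 × 19.95 × 2 = 799.
370 mg/L / 799 = 0.463 mg/L = 463 μg/L.

463 μg/L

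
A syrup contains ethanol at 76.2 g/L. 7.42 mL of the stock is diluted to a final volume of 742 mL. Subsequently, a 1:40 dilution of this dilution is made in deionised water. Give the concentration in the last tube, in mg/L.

19.1 mg/L

Overall dilution factor = 100 × 40 = 4000.
76.2 g/L / 4000 = 0.0191 g/L = 19.1 mg/L.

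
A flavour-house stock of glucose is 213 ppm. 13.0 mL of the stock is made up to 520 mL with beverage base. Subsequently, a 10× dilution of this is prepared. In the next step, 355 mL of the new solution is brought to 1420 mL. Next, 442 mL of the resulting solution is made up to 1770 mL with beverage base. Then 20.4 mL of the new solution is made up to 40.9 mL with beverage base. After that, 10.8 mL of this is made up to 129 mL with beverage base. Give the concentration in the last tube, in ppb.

1.39 ppb

Overall dilution factor = 40 × 10 × 4 × 4.005 × 2.005 × 11.94 = 1.53 × 10⁵.
213 ppm / 1.53 × 10⁵ = 1.39 × 10⁻³ ppm = 1.39 ppb.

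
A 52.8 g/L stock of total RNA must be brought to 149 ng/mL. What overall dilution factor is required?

3.54 × 10⁵

Factor = C₀/C_target = 52.8 g/L / 149 ng/mL = 3.54 × 10⁵.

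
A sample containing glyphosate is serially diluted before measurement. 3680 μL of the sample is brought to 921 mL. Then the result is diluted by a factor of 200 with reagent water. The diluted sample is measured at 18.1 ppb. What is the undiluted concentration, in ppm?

906 ppm

Overall dilution factor = 250.3 × 200 = 5.01 × 10⁴.
Original = 18.1 ppb × 5.01 × 10⁴ = 9.06 × 10⁵ ppb = 906 ppm.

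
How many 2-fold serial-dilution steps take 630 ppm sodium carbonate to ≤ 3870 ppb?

Need 2ⁿ ≥ 163, so n ≥ log(163)/log(2) = 7.35.
Minimum whole steps: n = 8.

8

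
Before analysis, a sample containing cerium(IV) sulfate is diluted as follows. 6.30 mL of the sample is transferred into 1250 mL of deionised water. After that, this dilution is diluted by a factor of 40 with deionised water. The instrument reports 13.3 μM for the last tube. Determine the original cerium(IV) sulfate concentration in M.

Overall dilution factor = 199.4 × 40 = 7977.
Original = 13.3 μM × 7977 = 1.06 × 10⁵ μM = 0.106 M.

0.106 M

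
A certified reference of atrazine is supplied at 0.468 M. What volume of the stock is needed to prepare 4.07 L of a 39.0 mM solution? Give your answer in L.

39.0 mM = 0.0390 M.
V₁ = C₂V₂/C₁ = 0.0390 × 4.07 / 0.468 = 0.339 L.

0.339 L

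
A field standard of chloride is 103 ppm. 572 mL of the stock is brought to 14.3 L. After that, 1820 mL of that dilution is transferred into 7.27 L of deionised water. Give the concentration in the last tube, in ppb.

Overall dilution factor = 25 × 4.995 = 125.
103 ppm / 125 = 0.825 ppm = 825 ppb.

825 ppb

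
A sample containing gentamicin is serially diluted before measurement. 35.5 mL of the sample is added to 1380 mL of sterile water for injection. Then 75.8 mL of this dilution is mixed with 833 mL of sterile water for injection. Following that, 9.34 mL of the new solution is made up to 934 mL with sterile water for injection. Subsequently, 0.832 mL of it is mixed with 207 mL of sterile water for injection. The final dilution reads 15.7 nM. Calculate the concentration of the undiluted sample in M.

Overall dilution factor = 39.87 × 11.99 × 100 × 249.8 = 1.19 × 10⁷.
Original = 15.7 nM × 1.19 × 10⁷ = 1.87 × 10⁸ nM = 0.187 M.

0.187 M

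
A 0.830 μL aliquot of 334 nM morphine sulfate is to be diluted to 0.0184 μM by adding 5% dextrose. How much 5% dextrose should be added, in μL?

14.2 μL

0.0184 μM = 18.4 nM.
V₂ = C₁V₁/C₂ = 334 × 0.830 / 18.4 = 15.1 μL.
Diluent to add = V₂ − V₁ = 15.1 − 0.830 = 14.2 μL.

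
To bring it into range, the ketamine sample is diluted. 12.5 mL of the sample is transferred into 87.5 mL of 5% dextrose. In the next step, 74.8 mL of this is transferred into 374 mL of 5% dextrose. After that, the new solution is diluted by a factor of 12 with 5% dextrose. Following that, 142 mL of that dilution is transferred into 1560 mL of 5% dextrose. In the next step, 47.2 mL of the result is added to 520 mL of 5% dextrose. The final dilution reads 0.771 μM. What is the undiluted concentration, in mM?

Overall dilution factor = 8 × 6 × 12 × 11.99 × 12.02 = 8.30 × 10⁴.
Original = 0.771 μM × 8.30 × 10⁴ = 6.40 × 10⁴ μM = 64.0 mM.

64.0 mM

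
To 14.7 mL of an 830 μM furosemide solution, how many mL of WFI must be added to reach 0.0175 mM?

0.0175 mM = 17.5 μM.
V₂ = C₁V₁/C₂ = 830 × 14.7 / 17.5 = 697 mL.
Diluent to add = V₂ − V₁ = 697 − 14.7 = 682 mL.

682 mL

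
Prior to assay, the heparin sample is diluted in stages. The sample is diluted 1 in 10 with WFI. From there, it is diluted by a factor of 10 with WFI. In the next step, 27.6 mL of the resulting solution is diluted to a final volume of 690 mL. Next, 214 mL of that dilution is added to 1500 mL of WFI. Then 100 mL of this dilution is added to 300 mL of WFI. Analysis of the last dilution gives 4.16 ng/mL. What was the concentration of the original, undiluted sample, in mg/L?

333 mg/L

Overall dilution factor = 10 × 10 × 25 × 8.009 × 4 = 8.01 × 10⁴.
Original = 4.16 ng/mL × 8.01 × 10⁴ = 3.33 × 10⁵ ng/mL = 333 mg/L.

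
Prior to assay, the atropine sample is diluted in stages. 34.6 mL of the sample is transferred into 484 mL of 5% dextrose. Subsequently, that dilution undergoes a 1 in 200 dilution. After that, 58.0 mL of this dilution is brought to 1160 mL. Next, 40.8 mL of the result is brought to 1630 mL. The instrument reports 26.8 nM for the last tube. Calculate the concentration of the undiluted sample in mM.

64.2 mM

Overall dilution factor = 14.99 × 200 × 20 × 39.95 = 2.40 × 10⁶.
Original = 26.8 nM × 2.40 × 10⁶ = 6.42 × 10⁷ nM = 64.2 mM.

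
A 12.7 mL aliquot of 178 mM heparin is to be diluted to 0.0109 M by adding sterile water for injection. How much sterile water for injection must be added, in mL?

0.0109 M = 10.9 mM.
V₂ = C₁V₁/C₂ = 178 × 12.7 / 10.9 = 207 mL.
Diluent to add = V₂ − V₁ = 207 − 12.7 = 195 mL.

195 mL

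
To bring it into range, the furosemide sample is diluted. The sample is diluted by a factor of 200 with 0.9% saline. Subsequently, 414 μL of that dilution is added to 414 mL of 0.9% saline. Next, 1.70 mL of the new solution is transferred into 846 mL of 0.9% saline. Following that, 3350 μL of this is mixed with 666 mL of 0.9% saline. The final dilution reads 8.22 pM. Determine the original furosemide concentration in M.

Overall dilution factor = 200 × 1001 × 498.6 × 199.8 = 1.99 × 10¹⁰.
Original = 8.22 pM × 1.99 × 10¹⁰ = 1.64 × 10¹¹ pM = 0.164 M.

0.164 M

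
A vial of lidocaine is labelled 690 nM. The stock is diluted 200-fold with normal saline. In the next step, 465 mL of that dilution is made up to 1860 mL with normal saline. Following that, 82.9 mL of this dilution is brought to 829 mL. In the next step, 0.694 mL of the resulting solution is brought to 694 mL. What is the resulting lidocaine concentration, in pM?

0.0862 pM

Overall dilution factor = 200 × 4 × 10 × 1000 = 8.00 × 10⁶.
690 nM / 8.00 × 10⁶ = 8.62 × 10⁻⁵ nM = 0.0862 pM.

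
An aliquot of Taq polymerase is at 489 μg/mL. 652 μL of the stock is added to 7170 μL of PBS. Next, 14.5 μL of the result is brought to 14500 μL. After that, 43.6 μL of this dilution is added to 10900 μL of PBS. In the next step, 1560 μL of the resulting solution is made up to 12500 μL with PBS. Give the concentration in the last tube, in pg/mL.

Overall dilution factor = 12.00 × 1000 × 251 × 8.013 = 2.41 × 10⁷.
489 μg/mL / 2.41 × 10⁷ = 2.03 × 10⁻⁵ μg/mL = 20.3 pg/mL.

20.3 pg/mL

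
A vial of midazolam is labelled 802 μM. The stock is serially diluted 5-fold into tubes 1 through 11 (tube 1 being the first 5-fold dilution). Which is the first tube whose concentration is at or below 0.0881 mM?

Tube n has concentration 802 μM / 5ⁿ.
Need 5ⁿ ≥ 802 μM / 0.0881 mM = 9.10, so n ≥ 1.37.
First such tube: n = 2.

tube 2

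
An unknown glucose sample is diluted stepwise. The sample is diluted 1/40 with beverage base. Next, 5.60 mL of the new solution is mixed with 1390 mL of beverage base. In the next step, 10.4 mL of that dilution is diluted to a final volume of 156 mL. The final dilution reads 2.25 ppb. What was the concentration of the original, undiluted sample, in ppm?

Overall dilution factor = 40 × 249.2 × 15 = 1.50 × 10⁵.
Original = 2.25 ppb × 1.50 × 10⁵ = 3.36 × 10⁵ ppb = 336 ppm.

336 ppm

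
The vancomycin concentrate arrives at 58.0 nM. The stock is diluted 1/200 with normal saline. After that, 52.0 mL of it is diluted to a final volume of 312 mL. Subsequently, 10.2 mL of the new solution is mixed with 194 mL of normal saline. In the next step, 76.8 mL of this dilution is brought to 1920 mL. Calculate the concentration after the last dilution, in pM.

0.0966 pM

Overall dilution factor = 200 × 6 × 20.02 × 25 = 6.01 × 10⁵.
58.0 nM / 6.01 × 10⁵ = 9.66 × 10⁻⁵ nM = 0.0966 pM.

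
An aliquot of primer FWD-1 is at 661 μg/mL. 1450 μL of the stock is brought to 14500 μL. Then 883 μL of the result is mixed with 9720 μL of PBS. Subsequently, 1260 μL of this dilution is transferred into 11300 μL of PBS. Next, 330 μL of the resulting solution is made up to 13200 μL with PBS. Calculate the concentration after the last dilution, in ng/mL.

13.8 ng/mL

Overall dilution factor = 10 × 12.01 × 9.968 × 40 = 4.79 × 10⁴.
661 μg/mL / 4.79 × 10⁴ = 0.0138 μg/mL = 13.8 ng/mL.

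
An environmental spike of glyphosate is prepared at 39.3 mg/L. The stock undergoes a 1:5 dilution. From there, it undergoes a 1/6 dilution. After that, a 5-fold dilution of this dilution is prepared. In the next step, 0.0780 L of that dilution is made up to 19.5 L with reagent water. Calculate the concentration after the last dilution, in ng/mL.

Overall dilution factor = 5 × 6 × 5 × 250 = 3.75 × 10⁴.
39.3 mg/L / 3.75 × 10⁴ = 1.05 × 10⁻³ mg/L = 1.05 ng/mL.

1.05 ng/mL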